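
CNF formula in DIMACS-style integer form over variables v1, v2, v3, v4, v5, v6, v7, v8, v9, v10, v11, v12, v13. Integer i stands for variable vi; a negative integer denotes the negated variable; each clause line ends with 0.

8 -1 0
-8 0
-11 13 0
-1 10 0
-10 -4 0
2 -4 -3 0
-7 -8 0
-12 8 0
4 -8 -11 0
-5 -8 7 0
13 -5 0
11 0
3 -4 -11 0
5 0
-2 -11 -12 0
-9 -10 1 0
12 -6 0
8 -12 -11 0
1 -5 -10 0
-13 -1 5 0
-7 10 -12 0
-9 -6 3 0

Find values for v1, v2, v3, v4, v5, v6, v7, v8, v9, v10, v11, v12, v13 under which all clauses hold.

Unit propagation: (~v8) forces v8 = False.
The clause (~v1) is unit: v1 must be False.
The clause (~v12) is unit: v12 must be False.
The clause (v11) is unit: v11 must be True.
Unit propagation: (v13) forces v13 = True.
The clause (v5) is unit: v5 must be True.
(~v6) is a unit clause, so v6 = False.
The clause (~v10) is unit: v10 must be False.
v4 occurs only negated in the remaining clauses — set v4 = False.
v2, v3, v7, v9 are now unconstrained; take v2 = False, v3 = True, v7 = False, v9 = False.

v1=0, v2=0, v3=1, v4=0, v5=1, v6=0, v7=0, v8=0, v9=0, v10=0, v11=1, v12=0, v13=1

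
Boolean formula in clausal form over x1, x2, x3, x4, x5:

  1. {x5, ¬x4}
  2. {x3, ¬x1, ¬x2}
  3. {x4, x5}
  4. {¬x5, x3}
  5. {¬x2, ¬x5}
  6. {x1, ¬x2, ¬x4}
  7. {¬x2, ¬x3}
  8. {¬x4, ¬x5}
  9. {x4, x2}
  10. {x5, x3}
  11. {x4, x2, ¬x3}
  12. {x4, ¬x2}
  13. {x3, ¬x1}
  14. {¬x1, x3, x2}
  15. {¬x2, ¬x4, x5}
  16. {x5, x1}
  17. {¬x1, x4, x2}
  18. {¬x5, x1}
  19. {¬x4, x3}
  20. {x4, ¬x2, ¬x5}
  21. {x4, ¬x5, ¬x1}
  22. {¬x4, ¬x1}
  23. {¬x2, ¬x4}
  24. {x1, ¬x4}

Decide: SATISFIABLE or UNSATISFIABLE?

UNSATISFIABLE

x4 = True:
  propagation gives x5=True; an empty clause results — contradiction.
x4 = False:
  propagation gives x5=True, x3=True, x2=False; an empty clause results — contradiction.
Every branch closes, so no satisfying assignment exists.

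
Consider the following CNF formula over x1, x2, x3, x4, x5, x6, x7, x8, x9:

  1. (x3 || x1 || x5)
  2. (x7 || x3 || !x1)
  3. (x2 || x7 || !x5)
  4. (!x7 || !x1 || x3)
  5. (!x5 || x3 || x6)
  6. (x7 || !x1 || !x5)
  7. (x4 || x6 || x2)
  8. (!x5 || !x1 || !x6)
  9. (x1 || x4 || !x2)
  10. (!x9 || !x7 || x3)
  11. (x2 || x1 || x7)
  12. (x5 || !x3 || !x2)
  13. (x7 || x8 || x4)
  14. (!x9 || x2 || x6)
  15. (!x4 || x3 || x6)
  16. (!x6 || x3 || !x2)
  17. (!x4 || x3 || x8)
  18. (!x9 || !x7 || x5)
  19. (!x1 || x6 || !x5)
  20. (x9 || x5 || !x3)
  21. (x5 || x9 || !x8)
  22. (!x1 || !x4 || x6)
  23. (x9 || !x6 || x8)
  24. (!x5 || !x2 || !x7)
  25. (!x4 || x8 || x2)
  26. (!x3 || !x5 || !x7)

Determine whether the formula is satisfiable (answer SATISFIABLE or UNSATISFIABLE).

SATISFIABLE

Branch on x1: take x1 = False.
The remaining clauses are satisfied by x2 = True, x3 = True, x4 = True, x5 = True, x6 = False, x7 = False, x8 = False, x9 = True.
Every clause has at least one true literal under this assignment.
So x1 = 0  x2 = 1  x3 = 1  x4 = 1  x5 = 1  x6 = 0  x7 = 0  x8 = 0  x9 = 1 is a satisfying assignment.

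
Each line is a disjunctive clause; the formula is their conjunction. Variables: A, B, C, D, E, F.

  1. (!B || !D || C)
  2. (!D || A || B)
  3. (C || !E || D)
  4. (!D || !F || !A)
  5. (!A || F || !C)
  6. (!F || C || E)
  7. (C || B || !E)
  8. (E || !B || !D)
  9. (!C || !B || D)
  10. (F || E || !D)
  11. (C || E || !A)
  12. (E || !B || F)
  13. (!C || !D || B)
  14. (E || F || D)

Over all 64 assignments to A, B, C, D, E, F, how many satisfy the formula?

The models are:
  A=F B=F C=T D=F E=F F=T
  A=F B=F C=T D=F E=T F=F
  A=F B=F C=T D=F E=T F=T
  A=F B=T C=T D=T E=T F=F
  A=F B=T C=T D=T E=T F=T
  A=T B=F C=T D=F E=F F=T
  A=T B=F C=T D=F E=T F=T
That's 7 in total.

7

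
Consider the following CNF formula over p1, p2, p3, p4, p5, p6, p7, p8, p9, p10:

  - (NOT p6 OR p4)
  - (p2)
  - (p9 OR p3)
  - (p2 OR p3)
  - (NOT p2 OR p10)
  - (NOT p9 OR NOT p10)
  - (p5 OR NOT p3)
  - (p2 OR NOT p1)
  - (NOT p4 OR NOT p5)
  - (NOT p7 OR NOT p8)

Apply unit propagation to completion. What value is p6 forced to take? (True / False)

(p2) stands alone — p2 = True.
From (NOT p2 OR p10) and p2 = True: p10 = True.
(NOT p10 OR NOT p9) with p10 = True leaves only NOT p9, so p9 = False.
From (p3 OR p9) and p9 = False: p3 = True.
In (p5 OR NOT p3), NOT p3 is now false; p5 must hold, so p5 = True.
(NOT p5 OR NOT p4): since p5 = True, the clause reduces to (NOT p4). p4 = False.
(NOT p6 OR p4): since p4 = False, the clause reduces to (NOT p6). p6 = False.

False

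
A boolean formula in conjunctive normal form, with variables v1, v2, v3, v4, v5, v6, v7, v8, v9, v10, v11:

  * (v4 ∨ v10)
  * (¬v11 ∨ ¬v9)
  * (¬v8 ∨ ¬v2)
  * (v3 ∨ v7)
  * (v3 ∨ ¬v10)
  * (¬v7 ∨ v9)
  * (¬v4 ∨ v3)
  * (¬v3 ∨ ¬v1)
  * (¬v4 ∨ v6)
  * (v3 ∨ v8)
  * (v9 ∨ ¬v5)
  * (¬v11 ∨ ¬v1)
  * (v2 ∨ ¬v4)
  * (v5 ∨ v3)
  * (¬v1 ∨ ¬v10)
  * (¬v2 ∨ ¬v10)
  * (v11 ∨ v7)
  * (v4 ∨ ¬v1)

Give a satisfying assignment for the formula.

v1 occurs only negated in the remaining clauses — set v1 = False.
v6 occurs only positively in the remaining clauses — set v6 = True.
Branch on v2: take v2 = False.
  then v4 is forced to False.
  then v10 is forced to True.
  then v3 is forced to True.
Try v5 = False.
For the remaining variables, v7 = False, v8 = False, v9 = False, v11 = True works.

v1 = F, v2 = F, v3 = T, v4 = F, v5 = F, v6 = T, v7 = F, v8 = F, v9 = F, v10 = T, v11 = T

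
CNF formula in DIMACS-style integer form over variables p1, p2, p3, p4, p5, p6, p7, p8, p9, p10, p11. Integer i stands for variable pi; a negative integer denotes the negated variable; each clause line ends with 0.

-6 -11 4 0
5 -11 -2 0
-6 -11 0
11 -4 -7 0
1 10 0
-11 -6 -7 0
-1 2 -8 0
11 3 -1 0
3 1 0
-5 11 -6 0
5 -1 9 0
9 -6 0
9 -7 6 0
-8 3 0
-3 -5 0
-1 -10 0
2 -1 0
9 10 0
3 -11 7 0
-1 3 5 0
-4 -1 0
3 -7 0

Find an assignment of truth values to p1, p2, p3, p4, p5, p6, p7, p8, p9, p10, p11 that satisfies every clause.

p1=F, p2=F, p3=T, p4=F, p5=F, p6=F, p7=T, p8=T, p9=T, p10=T, p11=F

Pure literal: p9 appears only positively; assign p9 = True.
Set p1 = False and propagate.
  then p10 is forced to True.
  then p3 is forced to True.
  then p5 is forced to False.
Set p2 = False and propagate.
Try p4 = False.
The remaining clauses are satisfied by p6 = False, p7 = True, p8 = True, p11 = False.
Every clause has at least one true literal under this assignment.
Check each clause:
  1. (¬p11 ∨ ¬p6 ∨ p4) — ¬p6 is true.
  2. (p5 ∨ ¬p2 ∨ ¬p11) — ¬p11 is true.
  3. (¬p6 ∨ ¬p11) — ¬p6 is true.
  4. (¬p7 ∨ ¬p4 ∨ p11) — ¬p4 is true.
  5. (p1 ∨ p10) — p10 is true.
  6. (¬p11 ∨ ¬p6 ∨ ¬p7) — ¬p6 is true.
  7. (¬p8 ∨ p2 ∨ ¬p1) — ¬p1 is true.
  8. (¬p1 ∨ p3 ∨ p11) — p3 is true.
  9. (p3 ∨ p1) — p3 is true.
  10. (p11 ∨ ¬p5 ∨ ¬p6) — ¬p6 is true.
  11. (¬p1 ∨ p5 ∨ p9) — p9 is true.
  12. (¬p6 ∨ p9) — p9 is true.
  13. (¬p7 ∨ p9 ∨ p6) — p9 is true.
  14. (¬p8 ∨ p3) — p3 is true.
  15. (¬p5 ∨ ¬p3) — ¬p5 is true.
  16. (¬p10 ∨ ¬p1) — ¬p1 is true.
  17. (p2 ∨ ¬p1) — ¬p1 is true.
  18. (p9 ∨ p10) — p9 is true.
  19. (p7 ∨ ¬p11 ∨ p3) — p3 is true.
  20. (¬p1 ∨ p3 ∨ p5) — p3 is true.
  21. (¬p1 ∨ ¬p4) — ¬p4 is true.
  22. (p3 ∨ ¬p7) — p3 is true.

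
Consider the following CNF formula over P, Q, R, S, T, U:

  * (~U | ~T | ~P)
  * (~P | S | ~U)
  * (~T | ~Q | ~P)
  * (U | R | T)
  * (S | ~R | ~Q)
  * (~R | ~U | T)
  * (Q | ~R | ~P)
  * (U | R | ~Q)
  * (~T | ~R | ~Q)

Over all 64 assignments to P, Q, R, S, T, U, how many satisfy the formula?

Case analysis on R and Q:
  R=1, Q=1: remaining (P,S,T,U) ∈ {(0,1,0,0); (1,1,0,0)} — 2.
  R=1, Q=0: S free; 3 ways for (P,T,U) × 2^1 = 6.
  R=0, Q=1: 5 of the 16 assignments to (P,S,T,U) work.
  R=0, Q=0: 9 of the 16 assignments to (P,S,T,U) work.
Total: 2 + 6 + 5 + 9 = 22.

22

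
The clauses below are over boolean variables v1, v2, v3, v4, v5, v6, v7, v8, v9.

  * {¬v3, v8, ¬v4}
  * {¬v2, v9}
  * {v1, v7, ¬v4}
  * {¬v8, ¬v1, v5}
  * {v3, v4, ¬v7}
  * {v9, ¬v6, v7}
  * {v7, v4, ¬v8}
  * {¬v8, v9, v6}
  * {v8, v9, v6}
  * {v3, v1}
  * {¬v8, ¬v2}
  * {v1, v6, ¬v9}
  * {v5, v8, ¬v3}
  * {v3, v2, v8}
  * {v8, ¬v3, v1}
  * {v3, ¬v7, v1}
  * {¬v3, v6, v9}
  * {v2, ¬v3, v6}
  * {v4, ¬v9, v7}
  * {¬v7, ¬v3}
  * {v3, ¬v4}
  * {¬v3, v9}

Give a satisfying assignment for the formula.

v1=1  v2=0  v3=1  v4=1  v5=1  v6=1  v7=0  v8=1  v9=1

Pure literal: v5 appears only positively; assign v5 = True.
Branch on v1: take v1 = True.
Try v2 = False.
Branch on v3: take v3 = True.
  then v6 is forced to True.
  then v7 is forced to False.
  then v9 is forced to True.
  then v4 is forced to True.
  then v8 is forced to True.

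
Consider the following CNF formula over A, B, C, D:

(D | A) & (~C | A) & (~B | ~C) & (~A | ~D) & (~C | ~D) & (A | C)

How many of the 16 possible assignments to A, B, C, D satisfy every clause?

Satisfying assignments:
  A=1 B=0 C=0 D=0
  A=1 B=0 C=1 D=0
  A=1 B=1 C=0 D=0
That's 3 in total.

3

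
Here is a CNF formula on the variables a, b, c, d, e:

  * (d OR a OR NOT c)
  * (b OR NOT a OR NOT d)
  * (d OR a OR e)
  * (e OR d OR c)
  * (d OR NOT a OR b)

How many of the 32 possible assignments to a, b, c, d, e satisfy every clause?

17

Split on d, then a.
  d=1, a=1: remaining (b,c,e) ∈ {(1,0,0); (1,0,1); (1,1,0); (1,1,1)} — 4.
  d=1, a=0: b, c, e free → 2^3 = 8.
  d=0, a=1: remaining (b,c,e) ∈ {(1,0,1); (1,1,0); (1,1,1)} — 3.
  d=0, a=0: remaining (b,c,e) ∈ {(0,0,1); (1,0,1)} — 2.
Total: 4 + 8 + 3 + 2 = 17.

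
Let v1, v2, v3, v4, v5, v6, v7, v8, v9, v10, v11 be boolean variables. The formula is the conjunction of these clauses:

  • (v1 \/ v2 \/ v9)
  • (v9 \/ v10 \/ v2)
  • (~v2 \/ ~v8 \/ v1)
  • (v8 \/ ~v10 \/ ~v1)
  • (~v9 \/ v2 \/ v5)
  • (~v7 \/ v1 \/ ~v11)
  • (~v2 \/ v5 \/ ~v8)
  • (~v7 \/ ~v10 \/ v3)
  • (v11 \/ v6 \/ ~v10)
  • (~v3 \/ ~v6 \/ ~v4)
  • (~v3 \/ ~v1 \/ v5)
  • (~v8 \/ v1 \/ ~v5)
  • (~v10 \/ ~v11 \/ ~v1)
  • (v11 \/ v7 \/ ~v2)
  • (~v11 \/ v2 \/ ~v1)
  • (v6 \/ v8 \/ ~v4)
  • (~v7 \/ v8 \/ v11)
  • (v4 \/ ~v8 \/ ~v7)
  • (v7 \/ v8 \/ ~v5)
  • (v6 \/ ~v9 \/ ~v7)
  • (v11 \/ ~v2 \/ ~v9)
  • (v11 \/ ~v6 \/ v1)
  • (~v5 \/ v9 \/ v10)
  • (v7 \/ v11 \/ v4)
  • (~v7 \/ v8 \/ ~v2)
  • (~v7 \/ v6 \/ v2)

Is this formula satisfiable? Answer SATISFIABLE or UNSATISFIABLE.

SATISFIABLE

Set v1 = True and propagate.
For the remaining variables, v2 = True, v3 = False, v4 = True, v5 = True, v6 = True, v7 = False, v8 = True, v9 = True, v10 = False, v11 = True works.
So v1=T, v2=T, v3=F, v4=T, v5=T, v6=T, v7=F, v8=T, v9=T, v10=F, v11=T is a satisfying assignment.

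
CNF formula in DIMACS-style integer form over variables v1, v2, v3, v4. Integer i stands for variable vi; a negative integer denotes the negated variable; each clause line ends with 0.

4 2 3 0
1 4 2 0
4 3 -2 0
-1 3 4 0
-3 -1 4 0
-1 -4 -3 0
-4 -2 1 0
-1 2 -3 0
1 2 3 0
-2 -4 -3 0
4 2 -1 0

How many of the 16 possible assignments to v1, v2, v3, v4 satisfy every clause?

4

Satisfying assignments:
  v1=0 v2=0 v3=1 v4=1
  v1=0 v2=1 v3=1 v4=0
  v1=1 v2=0 v3=0 v4=1
  v1=1 v2=1 v3=0 v4=1
Count: 4.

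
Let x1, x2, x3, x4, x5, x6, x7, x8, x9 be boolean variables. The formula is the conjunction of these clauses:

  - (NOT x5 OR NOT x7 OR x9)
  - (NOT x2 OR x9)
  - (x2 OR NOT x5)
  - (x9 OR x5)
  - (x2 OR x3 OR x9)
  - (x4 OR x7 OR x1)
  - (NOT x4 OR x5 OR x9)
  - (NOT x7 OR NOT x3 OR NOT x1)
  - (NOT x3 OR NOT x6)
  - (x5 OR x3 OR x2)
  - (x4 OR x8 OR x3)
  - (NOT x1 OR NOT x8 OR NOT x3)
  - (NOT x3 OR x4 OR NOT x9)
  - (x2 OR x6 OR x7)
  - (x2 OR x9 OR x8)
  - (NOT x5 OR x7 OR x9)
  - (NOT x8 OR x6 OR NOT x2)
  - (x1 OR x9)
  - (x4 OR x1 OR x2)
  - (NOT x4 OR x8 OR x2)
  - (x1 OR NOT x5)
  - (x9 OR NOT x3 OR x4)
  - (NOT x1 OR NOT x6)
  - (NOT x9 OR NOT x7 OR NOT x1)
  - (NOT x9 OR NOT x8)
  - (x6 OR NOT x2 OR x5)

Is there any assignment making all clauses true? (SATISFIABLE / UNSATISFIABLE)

SATISFIABLE

Branch on x1: take x1 = True.
  then x6 is forced to False.
Try x2 = True.
  then x9 is forced to True.
  then x8 is forced to False.
  then x7 is forced to False.
  then x5 is forced to True.
Branch on x3: take x3 = True.
  then x4 is forced to True.
So x1=1, x2=1, x3=1, x4=1, x5=1, x6=0, x7=0, x8=0, x9=1 is a satisfying assignment.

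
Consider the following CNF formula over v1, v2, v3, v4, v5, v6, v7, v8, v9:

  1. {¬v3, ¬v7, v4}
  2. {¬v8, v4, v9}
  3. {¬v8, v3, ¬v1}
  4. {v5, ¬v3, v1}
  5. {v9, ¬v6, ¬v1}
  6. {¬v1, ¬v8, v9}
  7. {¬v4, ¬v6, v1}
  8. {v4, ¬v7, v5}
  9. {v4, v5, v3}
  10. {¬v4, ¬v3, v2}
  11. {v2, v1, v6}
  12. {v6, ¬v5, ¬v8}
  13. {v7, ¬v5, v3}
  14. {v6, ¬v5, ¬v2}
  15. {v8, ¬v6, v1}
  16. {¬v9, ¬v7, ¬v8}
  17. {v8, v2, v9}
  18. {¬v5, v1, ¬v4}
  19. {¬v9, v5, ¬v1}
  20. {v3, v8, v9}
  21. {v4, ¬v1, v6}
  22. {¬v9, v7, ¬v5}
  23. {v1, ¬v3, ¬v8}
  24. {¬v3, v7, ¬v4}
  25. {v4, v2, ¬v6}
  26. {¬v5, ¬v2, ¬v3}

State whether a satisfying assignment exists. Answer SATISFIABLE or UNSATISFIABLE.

Branch on v1: take v1 = True.
Set v2 = True and propagate.
Set v3 = False and propagate.
  then v8 is forced to False.
  then v9 is forced to True.
  then v5 is forced to True.
  then v7 is forced to True.
  then v6 is forced to True.
v4 is now unconstrained; take v4 = False.
So v1=1  v2=1  v3=0  v4=0  v5=1  v6=1  v7=1  v8=0  v9=1 is a satisfying assignment.

SATISFIABLE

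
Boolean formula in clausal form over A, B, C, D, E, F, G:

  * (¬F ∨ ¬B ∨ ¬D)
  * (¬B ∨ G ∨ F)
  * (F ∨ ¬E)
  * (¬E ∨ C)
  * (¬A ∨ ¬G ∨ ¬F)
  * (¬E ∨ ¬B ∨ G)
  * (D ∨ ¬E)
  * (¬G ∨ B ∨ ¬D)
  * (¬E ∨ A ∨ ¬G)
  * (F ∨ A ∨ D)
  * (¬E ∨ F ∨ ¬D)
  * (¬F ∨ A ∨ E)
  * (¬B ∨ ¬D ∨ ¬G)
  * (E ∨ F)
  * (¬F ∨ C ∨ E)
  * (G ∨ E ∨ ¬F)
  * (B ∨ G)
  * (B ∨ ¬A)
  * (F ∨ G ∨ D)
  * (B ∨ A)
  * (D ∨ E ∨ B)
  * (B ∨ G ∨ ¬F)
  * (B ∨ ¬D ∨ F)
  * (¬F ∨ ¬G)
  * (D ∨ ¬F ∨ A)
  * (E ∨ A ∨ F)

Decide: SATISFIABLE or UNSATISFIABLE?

F = True:
  propagation gives G=False, E=True, C=True, B=False; an empty clause results — contradiction.
F = False:
  propagation gives E=False; an empty clause results — contradiction.
Every branch closes, so no satisfying assignment exists.

UNSATISFIABLE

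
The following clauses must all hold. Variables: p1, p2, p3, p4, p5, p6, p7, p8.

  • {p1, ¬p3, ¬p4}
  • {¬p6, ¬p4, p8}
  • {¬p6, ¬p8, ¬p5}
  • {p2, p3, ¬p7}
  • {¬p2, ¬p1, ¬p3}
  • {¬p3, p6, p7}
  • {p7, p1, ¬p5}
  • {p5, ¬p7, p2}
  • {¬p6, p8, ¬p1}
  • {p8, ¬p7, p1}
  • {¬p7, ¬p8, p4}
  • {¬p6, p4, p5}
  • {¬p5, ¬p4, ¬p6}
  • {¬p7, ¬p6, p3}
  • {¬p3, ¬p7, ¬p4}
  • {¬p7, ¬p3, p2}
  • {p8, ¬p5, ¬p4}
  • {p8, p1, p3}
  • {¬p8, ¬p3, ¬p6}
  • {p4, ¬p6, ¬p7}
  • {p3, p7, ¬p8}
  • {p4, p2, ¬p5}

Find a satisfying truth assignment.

p1 = T, p2 = F, p3 = F, p4 = F, p5 = F, p6 = F, p7 = F, p8 = F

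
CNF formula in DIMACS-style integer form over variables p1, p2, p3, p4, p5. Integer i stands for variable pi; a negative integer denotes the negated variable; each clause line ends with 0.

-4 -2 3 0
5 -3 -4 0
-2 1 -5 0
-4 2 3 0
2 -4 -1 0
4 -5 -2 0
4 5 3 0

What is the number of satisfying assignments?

10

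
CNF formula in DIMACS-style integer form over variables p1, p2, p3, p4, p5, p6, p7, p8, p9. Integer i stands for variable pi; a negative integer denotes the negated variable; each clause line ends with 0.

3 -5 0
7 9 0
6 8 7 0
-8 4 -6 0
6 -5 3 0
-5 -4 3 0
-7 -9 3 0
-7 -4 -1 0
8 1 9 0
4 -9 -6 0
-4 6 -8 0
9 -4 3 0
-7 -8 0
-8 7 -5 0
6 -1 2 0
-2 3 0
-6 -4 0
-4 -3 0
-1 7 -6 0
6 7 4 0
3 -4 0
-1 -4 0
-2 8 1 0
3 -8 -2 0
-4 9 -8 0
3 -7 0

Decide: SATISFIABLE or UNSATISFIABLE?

Set p1 = True and propagate.
  then p4 is forced to False.
Set p2 = False and propagate.
  then p6 is forced to True.
  then p8 is forced to False.
  then p9 is forced to False.
  then p7 is forced to True.
  then p3 is forced to True.
p5 is now unconstrained; take p5 = True.
Every clause has at least one true literal under this assignment.
So p1 = T, p2 = F, p3 = T, p4 = F, p5 = T, p6 = T, p7 = T, p8 = F, p9 = F is a satisfying assignment.

SATISFIABLE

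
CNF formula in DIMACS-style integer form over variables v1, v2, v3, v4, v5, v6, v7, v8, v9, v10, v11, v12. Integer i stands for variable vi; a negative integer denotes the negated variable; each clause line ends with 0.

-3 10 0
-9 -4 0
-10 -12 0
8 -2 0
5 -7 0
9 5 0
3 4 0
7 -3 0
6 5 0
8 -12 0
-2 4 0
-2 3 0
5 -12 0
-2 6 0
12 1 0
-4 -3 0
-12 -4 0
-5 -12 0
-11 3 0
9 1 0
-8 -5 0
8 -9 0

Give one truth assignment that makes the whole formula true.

v1 = True  v2 = False  v3 = False  v4 = True  v5 = True  v6 = False  v7 = False  v8 = False  v9 = False  v10 = False  v11 = False  v12 = False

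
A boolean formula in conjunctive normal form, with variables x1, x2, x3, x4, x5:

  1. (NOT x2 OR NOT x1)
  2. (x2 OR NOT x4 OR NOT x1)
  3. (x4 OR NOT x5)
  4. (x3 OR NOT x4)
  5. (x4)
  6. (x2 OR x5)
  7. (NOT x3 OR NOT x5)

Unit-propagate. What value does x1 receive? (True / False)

False

(x4) is a unit clause: x4 = True.
(NOT x4 OR x3) with x4 = True leaves only x3, so x3 = True.
(NOT x5 OR NOT x3): since x3 = True, the clause reduces to (NOT x5). x5 = False.
(x5 OR x2): since x5 = False, the clause reduces to (x2). x2 = True.
In (NOT x1 OR NOT x2), NOT x2 is now false; NOT x1 must hold, so x1 = False.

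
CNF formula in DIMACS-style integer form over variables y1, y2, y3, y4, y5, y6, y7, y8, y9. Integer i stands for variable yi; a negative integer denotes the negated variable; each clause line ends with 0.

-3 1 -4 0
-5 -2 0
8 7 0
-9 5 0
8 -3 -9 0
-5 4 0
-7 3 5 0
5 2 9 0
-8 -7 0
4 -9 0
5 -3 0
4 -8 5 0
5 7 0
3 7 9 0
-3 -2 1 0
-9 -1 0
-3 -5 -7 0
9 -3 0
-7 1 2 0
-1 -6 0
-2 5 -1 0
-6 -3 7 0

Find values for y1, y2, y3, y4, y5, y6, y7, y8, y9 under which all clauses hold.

y1=False  y2=False  y3=False  y4=True  y5=True  y6=False  y7=False  y8=True  y9=True

Check each clause:
  1. (y1 | ~y4 | ~y3) — ~y3 is true.
  2. (~y2 | ~y5) — ~y2 is true.
  3. (y7 | y8) — y8 is true.
  4. (y5 | ~y9) — y5 is true.
  5. (y8 | ~y3 | ~y9) — y8 is true.
  6. (~y5 | y4) — y4 is true.
  7. (~y7 | y3 | y5) — ~y7 is true.
  8. (y2 | y5 | y9) — y9 is true.
  9. (~y7 | ~y8) — ~y7 is true.
  10. (~y9 | y4) — y4 is true.
  11. (~y3 | y5) — ~y3 is true.
  12. (~y8 | y5 | y4) — y4 is true.
  13. (y7 | y5) — y5 is true.
  14. (y3 | y9 | y7) — y9 is true.
  15. (~y3 | y1 | ~y2) — ~y3 is true.
  16. (~y1 | ~y9) — ~y1 is true.
  17. (~y3 | ~y5 | ~y7) — ~y7 is true.
  18. (~y3 | y9) — y9 is true.
  19. (y1 | y2 | ~y7) — ~y7 is true.
  20. (~y1 | ~y6) — ~y6 is true.
  21. (y5 | ~y2 | ~y1) — y5 is true.
  22. (y7 | ~y3 | ~y6) — ~y6 is true.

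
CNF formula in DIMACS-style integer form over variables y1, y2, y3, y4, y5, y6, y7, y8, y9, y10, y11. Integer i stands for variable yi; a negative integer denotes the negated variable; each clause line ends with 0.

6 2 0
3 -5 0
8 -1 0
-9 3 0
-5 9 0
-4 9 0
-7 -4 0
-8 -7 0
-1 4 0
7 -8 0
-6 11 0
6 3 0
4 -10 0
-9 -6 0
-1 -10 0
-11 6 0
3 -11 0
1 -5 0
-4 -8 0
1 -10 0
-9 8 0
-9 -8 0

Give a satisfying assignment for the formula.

y1=False, y2=True, y3=True, y4=False, y5=False, y6=True, y7=False, y8=False, y9=False, y10=False, y11=True

Check each clause:
  1. {y6, y2} — y2 is true.
  2. {¬y5, y3} — y3 is true.
  3. {y8, ¬y1} — ¬y1 is true.
  4. {¬y9, y3} — y3 is true.
  5. {¬y5, y9} — ¬y5 is true.
  6. {¬y4, y9} — ¬y4 is true.
  7. {¬y7, ¬y4} — ¬y7 is true.
  8. {¬y7, ¬y8} — ¬y8 is true.
  9. {y4, ¬y1} — ¬y1 is true.
  10. {¬y8, y7} — ¬y8 is true.
  11. {¬y6, y11} — y11 is true.
  12. {y6, y3} — y3 is true.
  13. {¬y10, y4} — ¬y10 is true.
  14. {¬y9, ¬y6} — ¬y9 is true.
  15. {¬y1, ¬y10} — ¬y1 is true.
  16. {y6, ¬y11} — y6 is true.
  17. {¬y11, y3} — y3 is true.
  18. {¬y5, y1} — ¬y5 is true.
  19. {¬y4, ¬y8} — ¬y8 is true.
  20. {¬y10, y1} — ¬y10 is true.
  21. {¬y9, y8} — ¬y9 is true.
  22. {¬y9, ¬y8} — ¬y8 is true.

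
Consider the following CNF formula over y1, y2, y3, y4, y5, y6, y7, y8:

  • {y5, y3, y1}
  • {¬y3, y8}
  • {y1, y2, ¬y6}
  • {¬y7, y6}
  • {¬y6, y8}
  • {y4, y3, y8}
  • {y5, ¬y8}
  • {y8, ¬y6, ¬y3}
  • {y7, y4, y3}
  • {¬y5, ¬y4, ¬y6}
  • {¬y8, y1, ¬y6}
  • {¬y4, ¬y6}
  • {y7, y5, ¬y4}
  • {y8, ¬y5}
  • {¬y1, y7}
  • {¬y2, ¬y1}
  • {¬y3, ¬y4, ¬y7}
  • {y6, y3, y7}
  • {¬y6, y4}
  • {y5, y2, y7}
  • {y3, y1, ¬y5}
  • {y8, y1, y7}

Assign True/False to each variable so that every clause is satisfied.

y1=False  y2=True  y3=True  y4=True  y5=True  y6=False  y7=False  y8=True

Set y1 = False and propagate.
For the remaining variables, y2 = True, y3 = True, y4 = True, y5 = True, y6 = False, y7 = False, y8 = True works.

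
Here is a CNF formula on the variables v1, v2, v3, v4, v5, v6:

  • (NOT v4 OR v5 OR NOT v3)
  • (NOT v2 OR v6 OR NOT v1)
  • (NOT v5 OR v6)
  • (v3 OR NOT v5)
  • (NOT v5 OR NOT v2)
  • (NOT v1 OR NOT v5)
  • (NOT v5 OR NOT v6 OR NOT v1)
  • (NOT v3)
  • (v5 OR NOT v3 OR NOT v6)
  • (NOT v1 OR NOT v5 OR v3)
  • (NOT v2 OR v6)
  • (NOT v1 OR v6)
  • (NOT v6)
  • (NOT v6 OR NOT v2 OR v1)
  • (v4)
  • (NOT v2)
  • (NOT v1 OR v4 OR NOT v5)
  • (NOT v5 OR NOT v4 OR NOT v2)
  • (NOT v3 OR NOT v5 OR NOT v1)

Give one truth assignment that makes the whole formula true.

v1 = False, v2 = False, v3 = False, v4 = True, v5 = False, v6 = False

Unit propagation: (NOT v3) forces v3 = False.
The clause (NOT v5) is unit: v5 must be False.
(NOT v6) is a unit clause, so v6 = False.
The clause (NOT v2) is unit: v2 must be False.
Unit propagation: (NOT v1) forces v1 = False.
(v4) is a unit clause, so v4 = True.
Check each clause:
  1. (NOT v3 OR v5 OR NOT v4) — NOT v3 is true.
  2. (v6 OR NOT v1 OR NOT v2) — NOT v2 is true.
  3. (NOT v5 OR v6) — NOT v5 is true.
  4. (v3 OR NOT v5) — NOT v5 is true.
  5. (NOT v5 OR NOT v2) — NOT v5 is true.
  6. (NOT v5 OR NOT v1) — NOT v5 is true.
  7. (NOT v1 OR NOT v6 OR NOT v5) — NOT v6 is true.
  8. (NOT v3) — NOT v3 is true.
  9. (NOT v3 OR v5 OR NOT v6) — NOT v3 is true.
  10. (v3 OR NOT v1 OR NOT v5) — NOT v1 is true.
  11. (NOT v2 OR v6) — NOT v2 is true.
  12. (v6 OR NOT v1) — NOT v1 is true.
  13. (NOT v6) — NOT v6 is true.
  14. (NOT v6 OR NOT v2 OR v1) — NOT v6 is true.
  15. (v4) — v4 is true.
  16. (NOT v2) — NOT v2 is true.
  17. (NOT v5 OR v4 OR NOT v1) — NOT v5 is true.
  18. (NOT v2 OR NOT v4 OR NOT v5) — NOT v5 is true.
  19. (NOT v3 OR NOT v1 OR NOT v5) — NOT v5 is true.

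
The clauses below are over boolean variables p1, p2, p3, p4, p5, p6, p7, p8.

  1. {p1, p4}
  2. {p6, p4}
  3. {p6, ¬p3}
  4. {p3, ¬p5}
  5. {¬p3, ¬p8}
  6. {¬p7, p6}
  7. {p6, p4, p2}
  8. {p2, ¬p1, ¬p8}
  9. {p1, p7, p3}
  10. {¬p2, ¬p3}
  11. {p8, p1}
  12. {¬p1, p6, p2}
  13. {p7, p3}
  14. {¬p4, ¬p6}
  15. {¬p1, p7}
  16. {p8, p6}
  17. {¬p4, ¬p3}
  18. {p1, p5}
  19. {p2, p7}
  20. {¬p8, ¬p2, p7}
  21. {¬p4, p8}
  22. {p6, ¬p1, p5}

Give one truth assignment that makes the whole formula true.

p1=T  p2=F  p3=T  p4=F  p5=F  p6=T  p7=T  p8=F

Check each clause:
  1. {p4, p1} — p1 is true.
  2. {p4, p6} — p6 is true.
  3. {¬p3, p6} — p6 is true.
  4. {p3, ¬p5} — p3 is true.
  5. {¬p3, ¬p8} — ¬p8 is true.
  6. {p6, ¬p7} — p6 is true.
  7. {p4, p6, p2} — p6 is true.
  8. {¬p8, p2, ¬p1} — ¬p8 is true.
  9. {p7, p3, p1} — p1 is true.
  10. {¬p3, ¬p2} — ¬p2 is true.
  11. {p8, p1} — p1 is true.
  12. {p6, p2, ¬p1} — p6 is true.
  13. {p7, p3} — p3 is true.
  14. {¬p6, ¬p4} — ¬p4 is true.
  15. {p7, ¬p1} — p7 is true.
  16. {p6, p8} — p6 is true.
  17. {¬p3, ¬p4} — ¬p4 is true.
  18. {p1, p5} — p1 is true.
  19. {p2, p7} — p7 is true.
  20. {p7, ¬p8, ¬p2} — ¬p8 is true.
  21. {¬p4, p8} — ¬p4 is true.
  22. {¬p1, p5, p6} — p6 is true.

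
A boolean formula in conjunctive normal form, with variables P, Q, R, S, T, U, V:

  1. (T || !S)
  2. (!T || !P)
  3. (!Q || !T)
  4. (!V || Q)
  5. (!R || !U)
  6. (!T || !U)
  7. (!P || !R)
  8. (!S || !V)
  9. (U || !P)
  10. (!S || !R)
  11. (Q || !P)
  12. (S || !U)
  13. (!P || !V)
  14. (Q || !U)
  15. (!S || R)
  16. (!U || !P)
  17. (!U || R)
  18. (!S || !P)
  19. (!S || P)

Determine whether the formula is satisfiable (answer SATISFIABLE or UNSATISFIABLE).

SATISFIABLE

V occurs only negated in the remaining clauses — set V = False.
Try P = False.
  then S is forced to False.
  then U is forced to False.
The remaining clauses are satisfied by Q = False, R = False, T = True.
So P = F, Q = F, R = F, S = F, T = T, U = F, V = F is a satisfying assignment.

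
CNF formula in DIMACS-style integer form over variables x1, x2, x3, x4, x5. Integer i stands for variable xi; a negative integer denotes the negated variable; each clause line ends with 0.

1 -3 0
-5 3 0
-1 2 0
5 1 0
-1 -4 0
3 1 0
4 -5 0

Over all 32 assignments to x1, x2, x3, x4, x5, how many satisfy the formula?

2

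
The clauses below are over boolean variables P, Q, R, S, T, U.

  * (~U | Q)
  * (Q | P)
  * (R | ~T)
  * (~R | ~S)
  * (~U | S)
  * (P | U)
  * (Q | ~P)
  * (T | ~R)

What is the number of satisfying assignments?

5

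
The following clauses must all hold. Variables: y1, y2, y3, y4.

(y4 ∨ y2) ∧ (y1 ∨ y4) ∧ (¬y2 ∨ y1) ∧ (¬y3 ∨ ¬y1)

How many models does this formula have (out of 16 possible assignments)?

5

The models are:
  y1=0 y2=0 y3=0 y4=1
  y1=0 y2=0 y3=1 y4=1
  y1=1 y2=0 y3=0 y4=1
  y1=1 y2=1 y3=0 y4=0
  y1=1 y2=1 y3=0 y4=1
Count: 5.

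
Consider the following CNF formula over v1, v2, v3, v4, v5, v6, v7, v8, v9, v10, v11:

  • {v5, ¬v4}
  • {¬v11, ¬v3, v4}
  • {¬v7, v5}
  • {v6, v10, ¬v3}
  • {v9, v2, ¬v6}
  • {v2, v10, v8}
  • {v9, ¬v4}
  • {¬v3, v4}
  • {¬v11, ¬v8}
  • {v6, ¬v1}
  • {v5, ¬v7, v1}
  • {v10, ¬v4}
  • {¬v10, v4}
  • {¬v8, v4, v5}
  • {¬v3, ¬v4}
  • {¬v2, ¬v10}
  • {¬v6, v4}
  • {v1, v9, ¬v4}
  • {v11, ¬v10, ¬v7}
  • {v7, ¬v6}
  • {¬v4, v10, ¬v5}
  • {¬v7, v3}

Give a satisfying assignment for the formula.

v1=False, v2=True, v3=False, v4=False, v5=True, v6=False, v7=False, v8=False, v9=False, v10=False, v11=True

Check each clause:
  1. {¬v4, v5} — ¬v4 is true.
  2. {¬v11, ¬v3, v4} — ¬v3 is true.
  3. {¬v7, v5} — ¬v7 is true.
  4. {v10, v6, ¬v3} — ¬v3 is true.
  5. {v9, v2, ¬v6} — v2 is true.
  6. {v2, v10, v8} — v2 is true.
  7. {¬v4, v9} — ¬v4 is true.
  8. {v4, ¬v3} — ¬v3 is true.
  9. {¬v11, ¬v8} — ¬v8 is true.
  10. {v6, ¬v1} — ¬v1 is true.
  11. {v5, v1, ¬v7} — v5 is true.
  12. {v10, ¬v4} — ¬v4 is true.
  13. {v4, ¬v10} — ¬v10 is true.
  14. {v4, v5, ¬v8} — ¬v8 is true.
  15. {¬v3, ¬v4} — ¬v4 is true.
  16. {¬v10, ¬v2} — ¬v10 is true.
  17. {v4, ¬v6} — ¬v6 is true.
  18. {v1, v9, ¬v4} — ¬v4 is true.
  19. {¬v7, v11, ¬v10} — ¬v7 is true.
  20. {¬v6, v7} — ¬v6 is true.
  21. {¬v4, v10, ¬v5} — ¬v4 is true.
  22. {v3, ¬v7} — ¬v7 is true.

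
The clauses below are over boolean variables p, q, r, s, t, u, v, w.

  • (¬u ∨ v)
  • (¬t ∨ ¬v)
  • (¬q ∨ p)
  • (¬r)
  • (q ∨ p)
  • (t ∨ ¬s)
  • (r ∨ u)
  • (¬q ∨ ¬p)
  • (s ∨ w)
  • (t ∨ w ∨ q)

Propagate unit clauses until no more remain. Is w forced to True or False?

(¬r) is a unit clause: r = False.
From (u ∨ r) and r = False: u = True.
From (v ∨ ¬u) and u = True: v = True.
From (¬t ∨ ¬v) and v = True: t = False.
(¬s ∨ t): since t = False, the clause reduces to (¬s). s = False.
In (s ∨ w), s is now false; w must hold, so w = True.

True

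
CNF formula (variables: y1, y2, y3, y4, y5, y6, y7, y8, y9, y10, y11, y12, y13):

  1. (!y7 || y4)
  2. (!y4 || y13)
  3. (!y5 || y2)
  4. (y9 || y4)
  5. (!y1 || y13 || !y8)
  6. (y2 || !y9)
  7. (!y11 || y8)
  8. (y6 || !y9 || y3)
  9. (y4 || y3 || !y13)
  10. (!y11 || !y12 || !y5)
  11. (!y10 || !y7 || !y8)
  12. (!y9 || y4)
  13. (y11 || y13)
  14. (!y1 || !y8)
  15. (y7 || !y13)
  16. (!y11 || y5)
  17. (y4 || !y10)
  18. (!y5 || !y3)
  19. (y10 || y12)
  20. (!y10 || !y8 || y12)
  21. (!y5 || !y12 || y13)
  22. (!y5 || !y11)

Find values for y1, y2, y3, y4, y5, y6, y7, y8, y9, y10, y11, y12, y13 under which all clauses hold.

y1=0, y2=1, y3=1, y4=1, y5=0, y6=0, y7=1, y8=0, y9=1, y10=0, y11=0, y12=1, y13=1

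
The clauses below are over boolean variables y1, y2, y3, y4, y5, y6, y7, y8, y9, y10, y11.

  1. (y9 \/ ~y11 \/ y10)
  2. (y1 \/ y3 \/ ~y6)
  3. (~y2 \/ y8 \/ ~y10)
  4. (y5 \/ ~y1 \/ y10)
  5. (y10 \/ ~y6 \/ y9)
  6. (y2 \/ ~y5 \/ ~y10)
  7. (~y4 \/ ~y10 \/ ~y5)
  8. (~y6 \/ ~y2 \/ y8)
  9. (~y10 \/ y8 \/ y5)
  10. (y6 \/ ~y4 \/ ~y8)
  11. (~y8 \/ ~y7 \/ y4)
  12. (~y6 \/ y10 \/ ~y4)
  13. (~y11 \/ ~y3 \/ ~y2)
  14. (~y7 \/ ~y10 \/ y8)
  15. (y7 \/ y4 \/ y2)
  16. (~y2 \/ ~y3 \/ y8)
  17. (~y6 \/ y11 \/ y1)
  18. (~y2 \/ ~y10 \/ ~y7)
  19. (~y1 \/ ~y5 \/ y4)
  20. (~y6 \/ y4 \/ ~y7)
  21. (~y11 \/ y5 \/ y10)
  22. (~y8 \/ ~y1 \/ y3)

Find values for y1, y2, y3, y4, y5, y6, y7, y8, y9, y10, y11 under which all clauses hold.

y1=F, y2=T, y3=F, y4=T, y5=T, y6=F, y7=F, y8=F, y9=T, y10=F, y11=T

y9 occurs only positively in the remaining clauses — set y9 = True.
Set y1 = False and propagate.
Set y2 = True and propagate.
Branch on y3: take y3 = False.
  then y6 is forced to False.
For the remaining variables, y4 = True, y5 = True, y7 = False, y8 = False, y10 = False, y11 = True works.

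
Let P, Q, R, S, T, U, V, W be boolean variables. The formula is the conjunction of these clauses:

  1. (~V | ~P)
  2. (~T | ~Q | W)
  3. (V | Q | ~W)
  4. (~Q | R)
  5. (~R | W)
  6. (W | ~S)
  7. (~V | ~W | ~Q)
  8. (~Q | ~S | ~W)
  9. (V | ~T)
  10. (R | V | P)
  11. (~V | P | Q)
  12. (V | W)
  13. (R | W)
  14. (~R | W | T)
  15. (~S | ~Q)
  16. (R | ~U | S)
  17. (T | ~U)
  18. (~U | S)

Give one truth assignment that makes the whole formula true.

Pure literal: U appears only negated; assign U = False.
Branch on P: take P = False.
Set Q = True and propagate.
  then R is forced to True.
  then W is forced to True.
  then V is forced to False.
  then S is forced to False.
  then T is forced to False.
Every clause has at least one true literal under this assignment.

P=F, Q=T, R=T, S=F, T=F, U=F, V=F, W=T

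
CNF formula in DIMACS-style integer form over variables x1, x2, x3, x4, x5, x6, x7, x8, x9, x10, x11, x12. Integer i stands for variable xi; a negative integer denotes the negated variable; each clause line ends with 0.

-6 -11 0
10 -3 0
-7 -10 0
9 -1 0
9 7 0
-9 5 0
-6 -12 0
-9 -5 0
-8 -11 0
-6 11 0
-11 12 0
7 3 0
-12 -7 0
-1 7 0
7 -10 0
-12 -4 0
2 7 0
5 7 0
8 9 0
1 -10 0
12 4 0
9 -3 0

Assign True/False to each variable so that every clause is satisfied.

x1=F, x2=F, x3=F, x4=T, x5=F, x6=F, x7=T, x8=T, x9=F, x10=F, x11=F, x12=F

Check each clause:
  1. (¬x11 ∨ ¬x6) — ¬x6 is true.
  2. (¬x3 ∨ x10) — ¬x3 is true.
  3. (¬x7 ∨ ¬x10) — ¬x10 is true.
  4. (x9 ∨ ¬x1) — ¬x1 is true.
  5. (x7 ∨ x9) — x7 is true.
  6. (x5 ∨ ¬x9) — ¬x9 is true.
  7. (¬x12 ∨ ¬x6) — ¬x6 is true.
  8. (¬x9 ∨ ¬x5) — ¬x5 is true.
  9. (¬x11 ∨ ¬x8) — ¬x11 is true.
  10. (x11 ∨ ¬x6) — ¬x6 is true.
  11. (x12 ∨ ¬x11) — ¬x11 is true.
  12. (x3 ∨ x7) — x7 is true.
  13. (¬x12 ∨ ¬x7) — ¬x12 is true.
  14. (x7 ∨ ¬x1) — ¬x1 is true.
  15. (x7 ∨ ¬x10) — ¬x10 is true.
  16. (¬x4 ∨ ¬x12) — ¬x12 is true.
  17. (x7 ∨ x2) — x7 is true.
  18. (x7 ∨ x5) — x7 is true.
  19. (x8 ∨ x9) — x8 is true.
  20. (¬x10 ∨ x1) — ¬x10 is true.
  21. (x12 ∨ x4) — x4 is true.
  22. (¬x3 ∨ x9) — ¬x3 is true.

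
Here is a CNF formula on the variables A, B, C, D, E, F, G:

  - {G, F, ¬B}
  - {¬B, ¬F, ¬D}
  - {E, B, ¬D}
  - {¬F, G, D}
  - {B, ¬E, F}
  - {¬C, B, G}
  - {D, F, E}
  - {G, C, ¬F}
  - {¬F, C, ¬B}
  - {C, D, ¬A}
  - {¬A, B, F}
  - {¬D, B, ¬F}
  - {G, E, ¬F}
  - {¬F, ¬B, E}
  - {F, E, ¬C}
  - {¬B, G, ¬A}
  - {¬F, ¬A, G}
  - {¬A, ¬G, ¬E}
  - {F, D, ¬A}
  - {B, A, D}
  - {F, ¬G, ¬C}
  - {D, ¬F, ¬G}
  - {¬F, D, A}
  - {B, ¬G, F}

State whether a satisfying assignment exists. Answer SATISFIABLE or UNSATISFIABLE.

SATISFIABLE

Branch on A: take A = True.
The remaining clauses are satisfied by B = True, C = False, D = True, E = False, F = False, G = True.
Every clause has at least one true literal under this assignment.
So A=1, B=1, C=0, D=1, E=0, F=0, G=1 is a satisfying assignment.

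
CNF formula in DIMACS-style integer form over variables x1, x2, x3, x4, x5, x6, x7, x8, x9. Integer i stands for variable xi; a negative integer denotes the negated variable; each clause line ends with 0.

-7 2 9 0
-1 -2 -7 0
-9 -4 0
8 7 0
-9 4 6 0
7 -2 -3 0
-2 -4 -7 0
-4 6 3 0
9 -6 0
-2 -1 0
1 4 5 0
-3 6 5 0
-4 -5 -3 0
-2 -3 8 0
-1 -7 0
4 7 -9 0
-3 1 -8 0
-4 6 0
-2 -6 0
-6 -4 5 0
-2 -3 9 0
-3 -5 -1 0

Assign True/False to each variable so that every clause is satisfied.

Set x1 = False and propagate.
Branch on x2: take x2 = False.
Branch on x3: take x3 = True.
  then x8 is forced to False.
  then x7 is forced to True.
  then x9 is forced to True.
  then x4 is forced to False.
  then x6 is forced to True.
  then x5 is forced to True.
Every clause has at least one true literal under this assignment.

x1=F, x2=F, x3=T, x4=F, x5=T, x6=T, x7=T, x8=F, x9=T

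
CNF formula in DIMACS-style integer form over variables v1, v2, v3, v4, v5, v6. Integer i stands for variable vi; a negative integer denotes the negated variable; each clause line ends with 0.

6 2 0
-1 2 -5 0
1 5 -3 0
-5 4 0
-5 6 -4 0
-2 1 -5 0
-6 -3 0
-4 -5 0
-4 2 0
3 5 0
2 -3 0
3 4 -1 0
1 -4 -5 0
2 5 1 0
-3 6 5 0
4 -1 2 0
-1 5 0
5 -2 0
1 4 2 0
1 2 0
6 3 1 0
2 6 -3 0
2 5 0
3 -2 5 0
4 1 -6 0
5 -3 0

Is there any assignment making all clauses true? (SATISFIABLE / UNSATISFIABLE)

v5 = True:
  propagation gives v4=True; an empty clause results — contradiction.
v5 = False:
  propagation gives v3=True; an empty clause results — contradiction.
Every branch closes, so no satisfying assignment exists.

UNSATISFIABLE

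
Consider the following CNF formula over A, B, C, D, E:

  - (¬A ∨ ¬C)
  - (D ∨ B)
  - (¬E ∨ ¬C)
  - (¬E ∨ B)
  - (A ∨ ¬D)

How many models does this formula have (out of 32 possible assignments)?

8

Case analysis on A and B:
  A=1, B=1: remaining (C,D,E) ∈ {(0,0,0); (0,0,1); (0,1,0); (0,1,1)} — 4.
  A=1, B=0: remaining (C,D,E) ∈ {(0,1,0)} — 1.
  A=0, B=1: remaining (C,D,E) ∈ {(0,0,0); (0,0,1); (1,0,0)} — 3.
  A=0, B=0: a clause becomes empty — 0.
Total: 4 + 1 + 3 + 0 = 8.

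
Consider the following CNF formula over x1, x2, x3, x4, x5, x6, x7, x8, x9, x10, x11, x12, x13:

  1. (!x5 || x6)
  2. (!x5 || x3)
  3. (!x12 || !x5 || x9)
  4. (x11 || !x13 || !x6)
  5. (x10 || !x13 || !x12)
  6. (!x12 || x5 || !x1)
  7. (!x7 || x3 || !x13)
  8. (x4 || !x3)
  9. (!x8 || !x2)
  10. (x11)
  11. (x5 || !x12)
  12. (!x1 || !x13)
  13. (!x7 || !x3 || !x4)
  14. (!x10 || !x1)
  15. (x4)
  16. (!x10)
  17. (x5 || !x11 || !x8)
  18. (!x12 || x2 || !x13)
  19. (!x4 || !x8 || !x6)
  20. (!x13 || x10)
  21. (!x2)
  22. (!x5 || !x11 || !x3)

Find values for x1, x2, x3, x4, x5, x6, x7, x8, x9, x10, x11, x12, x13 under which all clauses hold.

x1=True, x2=False, x3=False, x4=True, x5=False, x6=False, x7=False, x8=False, x9=False, x10=False, x11=True, x12=False, x13=False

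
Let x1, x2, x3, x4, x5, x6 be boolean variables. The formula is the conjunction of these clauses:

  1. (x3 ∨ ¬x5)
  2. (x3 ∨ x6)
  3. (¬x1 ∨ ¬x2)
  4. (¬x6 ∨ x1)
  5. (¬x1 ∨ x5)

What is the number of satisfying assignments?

12

Case analysis on x1 and x3:
  x1=T, x3=T: remaining (x2,x4,x5,x6) ∈ {(F,F,T,F); (F,F,T,T); (F,T,T,F); (F,T,T,T)} — 4.
  x1=T, x3=F: a clause becomes empty — 0.
  x1=F, x3=T: forces x6=F; x2, x4, x5 free → 2^3 = 8.
  x1=F, x3=F: a clause becomes empty — 0.
Total: 4 + 0 + 8 + 0 = 12.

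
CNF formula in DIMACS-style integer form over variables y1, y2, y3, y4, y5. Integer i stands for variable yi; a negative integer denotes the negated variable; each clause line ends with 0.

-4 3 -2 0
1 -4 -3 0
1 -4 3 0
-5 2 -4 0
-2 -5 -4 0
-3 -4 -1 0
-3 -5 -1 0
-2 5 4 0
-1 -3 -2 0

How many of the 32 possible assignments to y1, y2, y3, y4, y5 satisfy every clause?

11

Split on y4, then y3.
  y4=T, y3=T: a clause becomes empty — 0.
  y4=T, y3=F: remaining (y1,y2,y5) ∈ {(T,F,F)} — 1.
  y4=F, y3=T: remaining (y1,y2,y5) ∈ {(F,F,F); (F,F,T); (F,T,T); (T,F,F)} — 4.
  y4=F, y3=F: y1 free; 3 ways for (y2,y5) × 2^1 = 6.
Total: 0 + 1 + 4 + 6 = 11.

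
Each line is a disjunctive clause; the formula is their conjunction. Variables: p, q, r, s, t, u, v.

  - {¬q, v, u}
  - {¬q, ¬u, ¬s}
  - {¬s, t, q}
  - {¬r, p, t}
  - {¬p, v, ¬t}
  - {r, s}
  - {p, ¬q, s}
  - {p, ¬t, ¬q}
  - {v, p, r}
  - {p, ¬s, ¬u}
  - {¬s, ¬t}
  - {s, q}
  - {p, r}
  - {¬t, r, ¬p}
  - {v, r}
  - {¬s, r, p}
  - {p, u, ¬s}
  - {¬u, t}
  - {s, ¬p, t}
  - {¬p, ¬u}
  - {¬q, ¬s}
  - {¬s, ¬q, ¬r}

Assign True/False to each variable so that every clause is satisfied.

v occurs only positively in the remaining clauses — set v = True.
Try p = True.
  then u is forced to False.
For the remaining variables, q = True, r = True, s = False, t = True works.

p=True, q=True, r=True, s=False, t=True, u=False, v=True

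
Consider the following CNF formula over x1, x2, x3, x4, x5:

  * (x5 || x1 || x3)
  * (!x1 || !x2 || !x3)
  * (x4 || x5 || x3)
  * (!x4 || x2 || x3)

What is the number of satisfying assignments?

19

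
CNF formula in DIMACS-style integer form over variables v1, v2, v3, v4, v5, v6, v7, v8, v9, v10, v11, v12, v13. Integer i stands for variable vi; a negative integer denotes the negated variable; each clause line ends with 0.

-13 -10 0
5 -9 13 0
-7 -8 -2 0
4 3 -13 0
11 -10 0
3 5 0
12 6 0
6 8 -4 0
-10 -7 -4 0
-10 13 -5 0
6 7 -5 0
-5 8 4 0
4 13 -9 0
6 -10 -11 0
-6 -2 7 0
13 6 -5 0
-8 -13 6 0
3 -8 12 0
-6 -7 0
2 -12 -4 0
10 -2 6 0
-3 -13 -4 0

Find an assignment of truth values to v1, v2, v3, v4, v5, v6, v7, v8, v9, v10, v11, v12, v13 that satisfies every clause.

v1=F, v2=F, v3=T, v4=F, v5=F, v6=F, v7=T, v8=F, v9=T, v10=F, v11=F, v12=T, v13=T

Set v2 = False and propagate.
Set v3 = True and propagate.
The remaining clauses are satisfied by v1 = False, v4 = False, v5 = False, v6 = False, v7 = True, v8 = False, v9 = True, v10 = False, v11 = False, v12 = True, v13 = True.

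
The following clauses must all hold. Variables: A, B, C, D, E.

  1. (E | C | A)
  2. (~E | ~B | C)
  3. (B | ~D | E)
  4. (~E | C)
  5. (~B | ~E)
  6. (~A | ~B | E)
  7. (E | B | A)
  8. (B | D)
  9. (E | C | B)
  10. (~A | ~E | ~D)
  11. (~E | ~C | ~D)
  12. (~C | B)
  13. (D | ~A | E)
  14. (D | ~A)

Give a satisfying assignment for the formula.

Try A = False.
Try B = True.
  then E is forced to False.
  then C is forced to True.
D is now unconstrained; take D = True.
Check each clause:
  1. (C | E | A) — C is true.
  2. (C | ~E | ~B) — C is true.
  3. (E | B | ~D) — B is true.
  4. (~E | C) — C is true.
  5. (~E | ~B) — ~E is true.
  6. (E | ~B | ~A) — ~A is true.
  7. (A | E | B) — B is true.
  8. (B | D) — B is true.
  9. (E | C | B) — B is true.
  10. (~A | ~D | ~E) — ~E is true.
  11. (~E | ~D | ~C) — ~E is true.
  12. (~C | B) — B is true.
  13. (E | D | ~A) — D is true.
  14. (~A | D) — D is true.

A=F  B=T  C=T  D=T  E=F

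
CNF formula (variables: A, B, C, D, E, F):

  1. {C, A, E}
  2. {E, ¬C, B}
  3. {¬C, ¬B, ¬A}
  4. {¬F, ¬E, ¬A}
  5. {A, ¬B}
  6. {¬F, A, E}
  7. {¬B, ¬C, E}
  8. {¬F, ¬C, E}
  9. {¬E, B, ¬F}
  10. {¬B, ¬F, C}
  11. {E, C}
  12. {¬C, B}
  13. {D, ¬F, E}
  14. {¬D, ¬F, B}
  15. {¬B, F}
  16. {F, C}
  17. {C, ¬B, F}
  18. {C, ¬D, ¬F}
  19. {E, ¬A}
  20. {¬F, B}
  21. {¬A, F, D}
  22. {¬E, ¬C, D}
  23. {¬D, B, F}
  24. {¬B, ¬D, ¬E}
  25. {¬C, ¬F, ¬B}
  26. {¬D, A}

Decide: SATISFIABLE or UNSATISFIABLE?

F = True:
  propagation gives B=True, A=True, C=False; an empty clause results — contradiction.
F = False:
  propagation gives B=False, C=False; an empty clause results — contradiction.
Every branch closes, so no satisfying assignment exists.

UNSATISFIABLE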